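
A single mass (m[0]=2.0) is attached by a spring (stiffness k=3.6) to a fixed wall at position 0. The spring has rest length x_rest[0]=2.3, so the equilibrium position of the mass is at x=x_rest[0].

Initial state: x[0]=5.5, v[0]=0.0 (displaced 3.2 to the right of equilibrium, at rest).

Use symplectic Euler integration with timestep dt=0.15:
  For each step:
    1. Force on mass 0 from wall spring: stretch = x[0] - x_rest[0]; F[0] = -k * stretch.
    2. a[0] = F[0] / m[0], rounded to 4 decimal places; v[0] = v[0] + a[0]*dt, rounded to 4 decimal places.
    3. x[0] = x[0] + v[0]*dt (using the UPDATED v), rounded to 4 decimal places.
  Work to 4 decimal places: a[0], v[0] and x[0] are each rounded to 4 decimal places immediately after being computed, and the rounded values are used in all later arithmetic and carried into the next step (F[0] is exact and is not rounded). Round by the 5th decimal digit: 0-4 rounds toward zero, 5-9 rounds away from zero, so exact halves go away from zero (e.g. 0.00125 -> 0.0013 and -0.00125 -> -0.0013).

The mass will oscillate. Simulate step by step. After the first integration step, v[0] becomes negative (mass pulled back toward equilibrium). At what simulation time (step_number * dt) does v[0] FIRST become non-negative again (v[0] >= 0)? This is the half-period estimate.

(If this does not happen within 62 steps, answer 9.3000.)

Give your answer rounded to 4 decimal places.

Answer: 2.4000

Derivation:
Step 0: x=[5.5000] v=[0.0000]
Step 1: x=[5.3704] v=[-0.8640]
Step 2: x=[5.1165] v=[-1.6930]
Step 3: x=[4.7485] v=[-2.4535]
Step 4: x=[4.2813] v=[-3.1146]
Step 5: x=[3.7339] v=[-3.6495]
Step 6: x=[3.1284] v=[-4.0367]
Step 7: x=[2.4893] v=[-4.2604]
Step 8: x=[1.8426] v=[-4.3115]
Step 9: x=[1.2144] v=[-4.1880]
Step 10: x=[0.6302] v=[-3.8949]
Step 11: x=[0.1136] v=[-3.4441]
Step 12: x=[-0.3145] v=[-2.8538]
Step 13: x=[-0.6367] v=[-2.1479]
Step 14: x=[-0.8400] v=[-1.3550]
Step 15: x=[-0.9161] v=[-0.5072]
Step 16: x=[-0.8619] v=[0.3612]
First v>=0 after going negative at step 16, time=2.4000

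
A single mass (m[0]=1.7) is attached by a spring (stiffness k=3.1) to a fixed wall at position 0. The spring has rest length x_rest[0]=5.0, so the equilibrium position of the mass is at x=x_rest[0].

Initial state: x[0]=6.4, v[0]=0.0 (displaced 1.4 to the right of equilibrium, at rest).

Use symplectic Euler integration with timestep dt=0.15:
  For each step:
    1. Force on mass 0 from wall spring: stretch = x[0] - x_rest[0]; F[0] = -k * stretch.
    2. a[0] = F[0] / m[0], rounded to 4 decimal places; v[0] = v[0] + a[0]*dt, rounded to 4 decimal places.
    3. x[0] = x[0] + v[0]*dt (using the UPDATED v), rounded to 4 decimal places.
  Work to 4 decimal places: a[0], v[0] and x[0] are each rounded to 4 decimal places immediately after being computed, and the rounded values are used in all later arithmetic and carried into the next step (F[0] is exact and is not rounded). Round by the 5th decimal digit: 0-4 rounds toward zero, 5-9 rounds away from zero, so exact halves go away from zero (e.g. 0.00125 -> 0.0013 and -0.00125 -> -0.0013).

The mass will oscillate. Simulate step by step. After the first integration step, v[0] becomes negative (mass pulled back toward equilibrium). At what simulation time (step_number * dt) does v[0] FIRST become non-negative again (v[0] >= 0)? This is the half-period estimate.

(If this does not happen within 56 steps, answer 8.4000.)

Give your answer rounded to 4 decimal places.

Answer: 2.4000

Derivation:
Step 0: x=[6.4000] v=[0.0000]
Step 1: x=[6.3426] v=[-0.3829]
Step 2: x=[6.2301] v=[-0.7501]
Step 3: x=[6.0671] v=[-1.0866]
Step 4: x=[5.8603] v=[-1.3785]
Step 5: x=[5.6182] v=[-1.6138]
Step 6: x=[5.3508] v=[-1.7829]
Step 7: x=[5.0690] v=[-1.8789]
Step 8: x=[4.7843] v=[-1.8978]
Step 9: x=[4.5085] v=[-1.8388]
Step 10: x=[4.2528] v=[-1.7044]
Step 11: x=[4.0278] v=[-1.5000]
Step 12: x=[3.8427] v=[-1.2341]
Step 13: x=[3.7051] v=[-0.9175]
Step 14: x=[3.6206] v=[-0.5633]
Step 15: x=[3.5927] v=[-0.1860]
Step 16: x=[3.6225] v=[0.1989]
First v>=0 after going negative at step 16, time=2.4000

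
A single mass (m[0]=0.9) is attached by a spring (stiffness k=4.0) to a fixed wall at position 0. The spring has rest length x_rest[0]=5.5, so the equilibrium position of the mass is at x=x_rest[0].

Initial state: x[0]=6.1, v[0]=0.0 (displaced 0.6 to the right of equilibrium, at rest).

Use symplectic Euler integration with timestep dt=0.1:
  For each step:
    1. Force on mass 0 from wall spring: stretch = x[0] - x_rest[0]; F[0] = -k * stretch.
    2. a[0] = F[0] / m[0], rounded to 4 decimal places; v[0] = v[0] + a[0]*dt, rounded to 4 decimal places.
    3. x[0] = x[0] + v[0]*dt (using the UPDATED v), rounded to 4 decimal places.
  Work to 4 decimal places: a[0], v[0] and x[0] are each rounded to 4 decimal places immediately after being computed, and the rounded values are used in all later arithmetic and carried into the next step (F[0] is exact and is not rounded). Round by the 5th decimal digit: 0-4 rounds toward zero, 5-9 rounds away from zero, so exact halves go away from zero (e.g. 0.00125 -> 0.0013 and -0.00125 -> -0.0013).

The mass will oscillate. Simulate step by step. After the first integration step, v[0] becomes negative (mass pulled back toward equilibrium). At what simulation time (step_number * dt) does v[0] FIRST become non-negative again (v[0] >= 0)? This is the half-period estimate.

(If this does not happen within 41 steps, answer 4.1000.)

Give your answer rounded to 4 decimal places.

Answer: 1.5000

Derivation:
Step 0: x=[6.1000] v=[0.0000]
Step 1: x=[6.0733] v=[-0.2667]
Step 2: x=[6.0212] v=[-0.5215]
Step 3: x=[5.9459] v=[-0.7531]
Step 4: x=[5.8508] v=[-0.9513]
Step 5: x=[5.7401] v=[-1.1072]
Step 6: x=[5.6187] v=[-1.2139]
Step 7: x=[5.4920] v=[-1.2667]
Step 8: x=[5.3657] v=[-1.2631]
Step 9: x=[5.2454] v=[-1.2034]
Step 10: x=[5.1364] v=[-1.0902]
Step 11: x=[5.0435] v=[-0.9286]
Step 12: x=[4.9709] v=[-0.7257]
Step 13: x=[4.9219] v=[-0.4905]
Step 14: x=[4.8985] v=[-0.2336]
Step 15: x=[4.9019] v=[0.0337]
First v>=0 after going negative at step 15, time=1.5000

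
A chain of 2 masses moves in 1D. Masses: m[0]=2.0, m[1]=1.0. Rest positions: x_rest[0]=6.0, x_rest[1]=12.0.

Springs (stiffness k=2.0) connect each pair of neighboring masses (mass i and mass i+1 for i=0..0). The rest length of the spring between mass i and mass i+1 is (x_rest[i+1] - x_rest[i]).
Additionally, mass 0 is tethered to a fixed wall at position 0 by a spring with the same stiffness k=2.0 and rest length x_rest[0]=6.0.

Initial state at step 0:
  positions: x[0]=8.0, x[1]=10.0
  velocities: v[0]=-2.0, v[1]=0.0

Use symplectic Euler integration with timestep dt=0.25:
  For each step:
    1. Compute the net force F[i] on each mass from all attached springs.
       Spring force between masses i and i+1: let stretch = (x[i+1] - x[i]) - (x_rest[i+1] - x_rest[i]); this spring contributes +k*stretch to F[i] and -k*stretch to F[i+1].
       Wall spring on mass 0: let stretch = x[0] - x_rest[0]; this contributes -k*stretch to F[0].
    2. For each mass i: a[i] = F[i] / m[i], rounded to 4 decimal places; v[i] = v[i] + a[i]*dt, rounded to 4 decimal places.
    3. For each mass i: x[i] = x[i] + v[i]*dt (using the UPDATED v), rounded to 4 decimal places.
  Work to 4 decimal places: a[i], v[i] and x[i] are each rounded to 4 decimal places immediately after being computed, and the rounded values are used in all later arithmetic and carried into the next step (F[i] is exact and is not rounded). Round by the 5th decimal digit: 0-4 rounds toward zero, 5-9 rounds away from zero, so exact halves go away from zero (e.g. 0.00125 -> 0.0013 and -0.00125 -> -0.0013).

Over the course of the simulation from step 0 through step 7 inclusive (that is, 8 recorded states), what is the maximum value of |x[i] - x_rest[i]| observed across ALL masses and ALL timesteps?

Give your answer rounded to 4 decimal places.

Step 0: x=[8.0000 10.0000] v=[-2.0000 0.0000]
Step 1: x=[7.1250 10.5000] v=[-3.5000 2.0000]
Step 2: x=[6.0156 11.3281] v=[-4.4375 3.3125]
Step 3: x=[4.8623 12.2422] v=[-4.6133 3.6563]
Step 4: x=[3.8663 12.9838] v=[-3.9839 2.9664]
Step 5: x=[3.1985 13.3357] v=[-2.6711 1.4077]
Step 6: x=[2.9644 13.1705] v=[-0.9364 -0.6609]
Step 7: x=[3.1829 12.4795] v=[0.8740 -2.7640]
Max displacement = 3.0356

Answer: 3.0356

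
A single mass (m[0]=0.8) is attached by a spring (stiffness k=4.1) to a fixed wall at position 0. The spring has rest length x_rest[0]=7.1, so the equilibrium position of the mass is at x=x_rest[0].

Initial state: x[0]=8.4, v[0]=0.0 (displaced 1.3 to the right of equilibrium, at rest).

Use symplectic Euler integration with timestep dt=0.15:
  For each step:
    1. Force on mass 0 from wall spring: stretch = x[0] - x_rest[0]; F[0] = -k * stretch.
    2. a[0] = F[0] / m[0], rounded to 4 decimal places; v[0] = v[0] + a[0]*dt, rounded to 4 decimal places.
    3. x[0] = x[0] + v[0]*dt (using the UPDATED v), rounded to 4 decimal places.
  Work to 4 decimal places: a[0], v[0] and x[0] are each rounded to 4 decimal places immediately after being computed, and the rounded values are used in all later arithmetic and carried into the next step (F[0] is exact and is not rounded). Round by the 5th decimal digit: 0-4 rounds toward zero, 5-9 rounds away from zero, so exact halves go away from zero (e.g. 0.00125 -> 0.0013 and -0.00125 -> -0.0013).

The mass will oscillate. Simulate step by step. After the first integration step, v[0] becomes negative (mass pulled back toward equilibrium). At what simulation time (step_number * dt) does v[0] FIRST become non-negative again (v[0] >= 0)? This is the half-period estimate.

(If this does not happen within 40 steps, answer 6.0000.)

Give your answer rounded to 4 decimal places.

Answer: 1.5000

Derivation:
Step 0: x=[8.4000] v=[0.0000]
Step 1: x=[8.2501] v=[-0.9994]
Step 2: x=[7.9676] v=[-1.8835]
Step 3: x=[7.5850] v=[-2.5505]
Step 4: x=[7.1465] v=[-2.9233]
Step 5: x=[6.7027] v=[-2.9590]
Step 6: x=[6.3047] v=[-2.6536]
Step 7: x=[5.9984] v=[-2.0422]
Step 8: x=[5.8191] v=[-1.1953]
Step 9: x=[5.7875] v=[-0.2106]
Step 10: x=[5.9073] v=[0.7984]
First v>=0 after going negative at step 10, time=1.5000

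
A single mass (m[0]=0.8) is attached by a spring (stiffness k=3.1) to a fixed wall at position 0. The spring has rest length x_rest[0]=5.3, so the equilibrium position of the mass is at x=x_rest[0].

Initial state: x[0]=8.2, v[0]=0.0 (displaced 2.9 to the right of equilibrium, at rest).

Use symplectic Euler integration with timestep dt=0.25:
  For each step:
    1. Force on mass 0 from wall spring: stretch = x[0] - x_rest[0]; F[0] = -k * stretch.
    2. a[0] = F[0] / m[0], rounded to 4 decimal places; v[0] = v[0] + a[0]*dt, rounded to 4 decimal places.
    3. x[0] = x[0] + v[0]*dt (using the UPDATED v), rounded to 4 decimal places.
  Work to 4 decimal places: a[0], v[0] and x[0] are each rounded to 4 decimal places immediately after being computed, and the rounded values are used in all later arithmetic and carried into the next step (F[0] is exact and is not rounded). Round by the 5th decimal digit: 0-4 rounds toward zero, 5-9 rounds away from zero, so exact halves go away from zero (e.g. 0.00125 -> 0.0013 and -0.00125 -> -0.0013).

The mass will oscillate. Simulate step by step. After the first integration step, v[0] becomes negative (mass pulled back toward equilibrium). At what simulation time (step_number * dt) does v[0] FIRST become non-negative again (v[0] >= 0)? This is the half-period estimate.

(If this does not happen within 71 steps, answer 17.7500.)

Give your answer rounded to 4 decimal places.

Answer: 1.7500

Derivation:
Step 0: x=[8.2000] v=[0.0000]
Step 1: x=[7.4977] v=[-2.8094]
Step 2: x=[6.2631] v=[-4.9384]
Step 3: x=[4.7953] v=[-5.8714]
Step 4: x=[3.4497] v=[-5.3825]
Step 5: x=[2.5522] v=[-3.5900]
Step 6: x=[2.3202] v=[-0.9281]
Step 7: x=[2.8099] v=[1.9586]
First v>=0 after going negative at step 7, time=1.7500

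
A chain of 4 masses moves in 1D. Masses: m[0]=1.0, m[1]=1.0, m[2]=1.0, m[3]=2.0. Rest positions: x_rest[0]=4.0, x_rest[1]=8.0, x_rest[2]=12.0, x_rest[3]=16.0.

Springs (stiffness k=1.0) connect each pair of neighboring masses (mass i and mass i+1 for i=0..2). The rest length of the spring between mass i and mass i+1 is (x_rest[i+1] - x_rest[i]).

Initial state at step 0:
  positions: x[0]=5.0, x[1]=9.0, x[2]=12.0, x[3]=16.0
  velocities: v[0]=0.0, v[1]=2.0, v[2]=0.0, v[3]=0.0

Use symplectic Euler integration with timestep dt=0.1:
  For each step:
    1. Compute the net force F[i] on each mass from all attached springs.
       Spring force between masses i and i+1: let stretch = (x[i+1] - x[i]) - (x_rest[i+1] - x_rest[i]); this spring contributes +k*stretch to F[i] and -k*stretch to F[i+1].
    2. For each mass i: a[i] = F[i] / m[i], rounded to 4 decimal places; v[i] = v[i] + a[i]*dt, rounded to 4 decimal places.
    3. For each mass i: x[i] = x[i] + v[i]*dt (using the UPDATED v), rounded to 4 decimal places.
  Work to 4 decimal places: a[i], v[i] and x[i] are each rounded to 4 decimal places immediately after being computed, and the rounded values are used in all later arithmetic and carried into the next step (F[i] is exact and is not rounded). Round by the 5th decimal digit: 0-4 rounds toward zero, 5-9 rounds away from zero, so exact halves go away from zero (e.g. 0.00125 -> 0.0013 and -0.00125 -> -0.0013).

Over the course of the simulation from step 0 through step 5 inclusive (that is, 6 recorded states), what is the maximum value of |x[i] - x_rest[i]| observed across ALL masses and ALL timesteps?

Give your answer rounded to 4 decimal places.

Step 0: x=[5.0000 9.0000 12.0000 16.0000] v=[0.0000 2.0000 0.0000 0.0000]
Step 1: x=[5.0000 9.1900 12.0100 16.0000] v=[0.0000 1.9000 0.1000 0.0000]
Step 2: x=[5.0019 9.3663 12.0317 16.0001] v=[0.0190 1.7630 0.2170 0.0005]
Step 3: x=[5.0074 9.5256 12.0664 16.0003] v=[0.0554 1.5931 0.3473 0.0021]
Step 4: x=[5.0181 9.6651 12.1151 16.0008] v=[0.1072 1.3954 0.4866 0.0054]
Step 5: x=[5.0353 9.7827 12.1781 16.0019] v=[0.1719 1.1757 0.6302 0.0111]
Max displacement = 1.7827

Answer: 1.7827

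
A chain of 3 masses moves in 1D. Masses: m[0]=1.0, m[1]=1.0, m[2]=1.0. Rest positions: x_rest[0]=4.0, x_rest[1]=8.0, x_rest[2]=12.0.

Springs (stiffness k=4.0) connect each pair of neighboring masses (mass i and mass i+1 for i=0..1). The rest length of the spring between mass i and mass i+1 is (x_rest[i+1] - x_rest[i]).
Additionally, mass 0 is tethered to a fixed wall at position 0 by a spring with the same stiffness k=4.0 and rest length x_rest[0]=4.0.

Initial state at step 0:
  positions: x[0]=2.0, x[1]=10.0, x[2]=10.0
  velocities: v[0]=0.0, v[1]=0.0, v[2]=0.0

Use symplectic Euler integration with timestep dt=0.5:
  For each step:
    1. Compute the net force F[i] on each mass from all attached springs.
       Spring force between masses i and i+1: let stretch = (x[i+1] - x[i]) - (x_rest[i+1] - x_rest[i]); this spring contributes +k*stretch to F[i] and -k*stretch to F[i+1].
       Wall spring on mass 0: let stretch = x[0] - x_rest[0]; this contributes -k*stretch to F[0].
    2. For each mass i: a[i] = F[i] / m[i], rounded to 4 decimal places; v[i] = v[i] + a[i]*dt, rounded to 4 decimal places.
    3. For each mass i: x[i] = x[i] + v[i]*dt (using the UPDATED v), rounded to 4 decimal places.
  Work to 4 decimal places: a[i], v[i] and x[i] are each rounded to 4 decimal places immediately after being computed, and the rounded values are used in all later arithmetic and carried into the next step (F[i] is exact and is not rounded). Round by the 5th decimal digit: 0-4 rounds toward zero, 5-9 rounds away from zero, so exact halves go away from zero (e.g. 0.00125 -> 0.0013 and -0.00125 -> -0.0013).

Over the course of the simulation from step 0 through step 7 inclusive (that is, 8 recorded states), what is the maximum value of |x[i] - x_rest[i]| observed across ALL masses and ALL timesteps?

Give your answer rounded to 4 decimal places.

Answer: 6.0000

Derivation:
Step 0: x=[2.0000 10.0000 10.0000] v=[0.0000 0.0000 0.0000]
Step 1: x=[8.0000 2.0000 14.0000] v=[12.0000 -16.0000 8.0000]
Step 2: x=[0.0000 12.0000 10.0000] v=[-16.0000 20.0000 -8.0000]
Step 3: x=[4.0000 8.0000 12.0000] v=[8.0000 -8.0000 4.0000]
Step 4: x=[8.0000 4.0000 14.0000] v=[8.0000 -8.0000 4.0000]
Step 5: x=[0.0000 14.0000 10.0000] v=[-16.0000 20.0000 -8.0000]
Step 6: x=[6.0000 6.0000 14.0000] v=[12.0000 -16.0000 8.0000]
Step 7: x=[6.0000 6.0000 14.0000] v=[0.0000 0.0000 0.0000]
Max displacement = 6.0000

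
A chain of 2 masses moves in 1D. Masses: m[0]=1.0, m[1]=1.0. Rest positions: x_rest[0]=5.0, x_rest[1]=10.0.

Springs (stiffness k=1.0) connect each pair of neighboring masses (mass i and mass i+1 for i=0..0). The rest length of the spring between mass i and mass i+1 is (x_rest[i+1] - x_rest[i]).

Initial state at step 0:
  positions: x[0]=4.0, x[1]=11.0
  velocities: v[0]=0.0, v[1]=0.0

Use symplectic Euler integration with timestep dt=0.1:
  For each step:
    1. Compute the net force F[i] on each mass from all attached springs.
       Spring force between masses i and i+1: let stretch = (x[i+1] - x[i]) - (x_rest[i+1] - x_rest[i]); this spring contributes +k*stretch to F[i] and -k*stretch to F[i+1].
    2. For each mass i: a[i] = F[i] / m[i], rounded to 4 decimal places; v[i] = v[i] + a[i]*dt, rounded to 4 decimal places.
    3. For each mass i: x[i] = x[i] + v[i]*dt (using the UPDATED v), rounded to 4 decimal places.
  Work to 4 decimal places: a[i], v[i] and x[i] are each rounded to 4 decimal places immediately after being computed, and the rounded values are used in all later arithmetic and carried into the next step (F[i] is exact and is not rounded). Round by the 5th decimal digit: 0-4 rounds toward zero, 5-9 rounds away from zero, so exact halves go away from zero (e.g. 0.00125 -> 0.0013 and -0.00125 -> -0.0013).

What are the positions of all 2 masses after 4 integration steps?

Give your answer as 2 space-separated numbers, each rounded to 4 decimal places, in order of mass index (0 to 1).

Answer: 4.1941 10.8060

Derivation:
Step 0: x=[4.0000 11.0000] v=[0.0000 0.0000]
Step 1: x=[4.0200 10.9800] v=[0.2000 -0.2000]
Step 2: x=[4.0596 10.9404] v=[0.3960 -0.3960]
Step 3: x=[4.1180 10.8820] v=[0.5841 -0.5841]
Step 4: x=[4.1941 10.8060] v=[0.7605 -0.7605]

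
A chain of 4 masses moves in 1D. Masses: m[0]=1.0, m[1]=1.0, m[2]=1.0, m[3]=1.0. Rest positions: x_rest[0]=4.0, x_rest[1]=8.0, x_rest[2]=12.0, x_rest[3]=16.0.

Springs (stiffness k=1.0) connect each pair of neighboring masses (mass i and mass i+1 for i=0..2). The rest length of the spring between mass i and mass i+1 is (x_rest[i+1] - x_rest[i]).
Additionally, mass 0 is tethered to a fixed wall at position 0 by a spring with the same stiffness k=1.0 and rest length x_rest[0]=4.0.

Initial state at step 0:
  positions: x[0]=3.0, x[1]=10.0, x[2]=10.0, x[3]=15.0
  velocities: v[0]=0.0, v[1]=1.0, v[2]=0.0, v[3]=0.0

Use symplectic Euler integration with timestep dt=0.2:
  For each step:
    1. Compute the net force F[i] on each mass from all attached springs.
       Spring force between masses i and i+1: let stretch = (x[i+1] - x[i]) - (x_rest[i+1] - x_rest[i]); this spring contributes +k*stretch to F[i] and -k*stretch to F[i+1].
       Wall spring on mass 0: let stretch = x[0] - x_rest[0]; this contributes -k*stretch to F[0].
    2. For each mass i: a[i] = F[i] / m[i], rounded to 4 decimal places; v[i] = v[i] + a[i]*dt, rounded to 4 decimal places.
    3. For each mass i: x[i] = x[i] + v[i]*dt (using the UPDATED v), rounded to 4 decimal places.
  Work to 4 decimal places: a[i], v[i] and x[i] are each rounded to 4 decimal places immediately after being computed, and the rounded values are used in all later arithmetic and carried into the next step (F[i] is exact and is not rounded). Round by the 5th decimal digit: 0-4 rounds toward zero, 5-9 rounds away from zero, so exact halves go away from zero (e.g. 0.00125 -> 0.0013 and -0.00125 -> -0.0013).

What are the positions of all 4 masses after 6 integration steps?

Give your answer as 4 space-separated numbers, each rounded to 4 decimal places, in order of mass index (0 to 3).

Answer: 5.1589 7.0406 12.7225 14.7286

Derivation:
Step 0: x=[3.0000 10.0000 10.0000 15.0000] v=[0.0000 1.0000 0.0000 0.0000]
Step 1: x=[3.1600 9.9200 10.2000 14.9600] v=[0.8000 -0.4000 1.0000 -0.2000]
Step 2: x=[3.4640 9.5808 10.5792 14.8896] v=[1.5200 -1.6960 1.8960 -0.3520]
Step 3: x=[3.8741 9.0369 11.0909 14.8068] v=[2.0506 -2.7197 2.5584 -0.4141]
Step 4: x=[4.3358 8.3686 11.6691 14.7353] v=[2.3083 -3.3415 2.8908 -0.3573]
Step 5: x=[4.7853 7.6710 12.2379 14.7012] v=[2.2477 -3.4880 2.8439 -0.1705]
Step 6: x=[5.1589 7.0406 12.7225 14.7286] v=[1.8678 -3.1518 2.4232 0.1368]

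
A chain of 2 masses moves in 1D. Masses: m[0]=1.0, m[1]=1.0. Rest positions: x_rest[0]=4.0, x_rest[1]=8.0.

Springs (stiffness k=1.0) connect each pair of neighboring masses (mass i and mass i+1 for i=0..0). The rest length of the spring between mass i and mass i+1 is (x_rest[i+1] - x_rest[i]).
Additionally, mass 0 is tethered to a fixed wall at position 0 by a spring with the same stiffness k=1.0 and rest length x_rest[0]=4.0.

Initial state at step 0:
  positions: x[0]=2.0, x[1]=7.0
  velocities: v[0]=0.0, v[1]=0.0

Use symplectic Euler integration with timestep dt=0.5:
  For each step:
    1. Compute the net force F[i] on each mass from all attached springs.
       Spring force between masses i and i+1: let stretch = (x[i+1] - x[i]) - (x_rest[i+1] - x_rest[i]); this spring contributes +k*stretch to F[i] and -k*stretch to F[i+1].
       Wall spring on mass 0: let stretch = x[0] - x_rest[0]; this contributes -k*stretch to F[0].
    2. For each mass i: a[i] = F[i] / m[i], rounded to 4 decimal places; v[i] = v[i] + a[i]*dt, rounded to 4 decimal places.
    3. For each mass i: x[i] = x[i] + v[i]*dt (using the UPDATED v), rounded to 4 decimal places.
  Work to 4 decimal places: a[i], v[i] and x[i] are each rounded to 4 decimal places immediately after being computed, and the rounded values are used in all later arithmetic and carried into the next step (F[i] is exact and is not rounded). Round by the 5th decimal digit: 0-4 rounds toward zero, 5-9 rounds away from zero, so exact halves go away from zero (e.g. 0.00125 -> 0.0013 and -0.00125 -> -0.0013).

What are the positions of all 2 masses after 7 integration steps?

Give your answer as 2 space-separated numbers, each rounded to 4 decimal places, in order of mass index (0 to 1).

Step 0: x=[2.0000 7.0000] v=[0.0000 0.0000]
Step 1: x=[2.7500 6.7500] v=[1.5000 -0.5000]
Step 2: x=[3.8125 6.5000] v=[2.1250 -0.5000]
Step 3: x=[4.5938 6.5782] v=[1.5625 0.1563]
Step 4: x=[4.7227 7.1603] v=[0.2578 1.1641]
Step 5: x=[4.2803 8.1330] v=[-0.8848 1.9453]
Step 6: x=[3.7310 9.1425] v=[-1.0986 2.0190]
Step 7: x=[3.6018 9.7992] v=[-0.2584 1.3133]

Answer: 3.6018 9.7992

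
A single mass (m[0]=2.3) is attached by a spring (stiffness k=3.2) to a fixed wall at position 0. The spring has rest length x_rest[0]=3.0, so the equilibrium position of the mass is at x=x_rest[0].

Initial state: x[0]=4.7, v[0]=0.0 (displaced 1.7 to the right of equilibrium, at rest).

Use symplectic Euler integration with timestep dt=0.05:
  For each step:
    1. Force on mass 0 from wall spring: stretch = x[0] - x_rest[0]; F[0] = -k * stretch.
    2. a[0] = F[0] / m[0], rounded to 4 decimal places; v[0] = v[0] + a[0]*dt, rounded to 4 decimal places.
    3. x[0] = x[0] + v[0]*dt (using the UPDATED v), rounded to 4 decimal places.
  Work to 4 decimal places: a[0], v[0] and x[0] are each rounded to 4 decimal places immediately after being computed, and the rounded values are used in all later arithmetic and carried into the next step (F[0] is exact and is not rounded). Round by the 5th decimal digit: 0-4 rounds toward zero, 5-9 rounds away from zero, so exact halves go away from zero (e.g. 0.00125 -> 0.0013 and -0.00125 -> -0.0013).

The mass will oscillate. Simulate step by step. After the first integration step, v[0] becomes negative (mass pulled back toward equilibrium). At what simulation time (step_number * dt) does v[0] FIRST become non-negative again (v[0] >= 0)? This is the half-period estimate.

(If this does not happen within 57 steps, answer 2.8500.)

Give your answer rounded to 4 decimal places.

Step 0: x=[4.7000] v=[0.0000]
Step 1: x=[4.6941] v=[-0.1183]
Step 2: x=[4.6823] v=[-0.2362]
Step 3: x=[4.6646] v=[-0.3532]
Step 4: x=[4.6412] v=[-0.4690]
Step 5: x=[4.6120] v=[-0.5832]
Step 6: x=[4.5772] v=[-0.6953]
Step 7: x=[4.5370] v=[-0.8050]
Step 8: x=[4.4914] v=[-0.9119]
Step 9: x=[4.4406] v=[-1.0157]
Step 10: x=[4.3848] v=[-1.1159]
Step 11: x=[4.3242] v=[-1.2122]
Step 12: x=[4.2590] v=[-1.3043]
Step 13: x=[4.1894] v=[-1.3919]
Step 14: x=[4.1157] v=[-1.4746]
Step 15: x=[4.0381] v=[-1.5522]
Step 16: x=[3.9569] v=[-1.6244]
Step 17: x=[3.8724] v=[-1.6910]
Step 18: x=[3.7848] v=[-1.7517]
Step 19: x=[3.6945] v=[-1.8063]
Step 20: x=[3.6018] v=[-1.8546]
Step 21: x=[3.5070] v=[-1.8965]
Step 22: x=[3.4104] v=[-1.9318]
Step 23: x=[3.3124] v=[-1.9604]
Step 24: x=[3.2133] v=[-1.9821]
Step 25: x=[3.1135] v=[-1.9969]
Step 26: x=[3.0133] v=[-2.0048]
Step 27: x=[2.9130] v=[-2.0057]
Step 28: x=[2.8130] v=[-1.9997]
Step 29: x=[2.7137] v=[-1.9867]
Step 30: x=[2.6154] v=[-1.9668]
Step 31: x=[2.5184] v=[-1.9400]
Step 32: x=[2.4231] v=[-1.9065]
Step 33: x=[2.3298] v=[-1.8664]
Step 34: x=[2.2388] v=[-1.8198]
Step 35: x=[2.1505] v=[-1.7668]
Step 36: x=[2.0651] v=[-1.7077]
Step 37: x=[1.9830] v=[-1.6427]
Step 38: x=[1.9044] v=[-1.5720]
Step 39: x=[1.8296] v=[-1.4958]
Step 40: x=[1.7589] v=[-1.4144]
Step 41: x=[1.6925] v=[-1.3281]
Step 42: x=[1.6306] v=[-1.2371]
Step 43: x=[1.5735] v=[-1.1418]
Step 44: x=[1.5214] v=[-1.0426]
Step 45: x=[1.4744] v=[-0.9397]
Step 46: x=[1.4327] v=[-0.8336]
Step 47: x=[1.3965] v=[-0.7246]
Step 48: x=[1.3658] v=[-0.6131]
Step 49: x=[1.3408] v=[-0.4994]
Step 50: x=[1.3216] v=[-0.3840]
Step 51: x=[1.3082] v=[-0.2672]
Step 52: x=[1.3007] v=[-0.1495]
Step 53: x=[1.2991] v=[-0.0313]
Step 54: x=[1.3035] v=[0.0870]
First v>=0 after going negative at step 54, time=2.7000

Answer: 2.7000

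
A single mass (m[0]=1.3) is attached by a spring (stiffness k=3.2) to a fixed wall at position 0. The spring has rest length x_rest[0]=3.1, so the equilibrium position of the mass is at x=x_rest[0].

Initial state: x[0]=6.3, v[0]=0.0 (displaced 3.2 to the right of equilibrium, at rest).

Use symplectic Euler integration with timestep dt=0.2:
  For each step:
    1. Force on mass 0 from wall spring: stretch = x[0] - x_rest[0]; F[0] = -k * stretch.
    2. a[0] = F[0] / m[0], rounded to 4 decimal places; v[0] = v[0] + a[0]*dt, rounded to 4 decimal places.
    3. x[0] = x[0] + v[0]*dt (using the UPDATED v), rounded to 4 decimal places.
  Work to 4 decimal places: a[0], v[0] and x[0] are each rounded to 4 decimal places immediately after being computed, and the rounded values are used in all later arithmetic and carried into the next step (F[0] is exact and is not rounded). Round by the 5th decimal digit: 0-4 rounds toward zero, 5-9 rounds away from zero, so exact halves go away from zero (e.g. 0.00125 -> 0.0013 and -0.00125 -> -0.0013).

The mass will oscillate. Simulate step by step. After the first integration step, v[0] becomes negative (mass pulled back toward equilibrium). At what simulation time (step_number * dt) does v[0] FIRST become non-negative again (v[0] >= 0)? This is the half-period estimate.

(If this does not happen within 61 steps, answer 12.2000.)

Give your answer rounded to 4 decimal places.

Step 0: x=[6.3000] v=[0.0000]
Step 1: x=[5.9849] v=[-1.5754]
Step 2: x=[5.3858] v=[-2.9957]
Step 3: x=[4.5616] v=[-4.1210]
Step 4: x=[3.5935] v=[-4.8406]
Step 5: x=[2.5768] v=[-5.0836]
Step 6: x=[1.6116] v=[-4.8260]
Step 7: x=[0.7930] v=[-4.0932]
Step 8: x=[0.2015] v=[-2.9574]
Step 9: x=[-0.1046] v=[-1.5304]
Step 10: x=[-0.0952] v=[0.0472]
First v>=0 after going negative at step 10, time=2.0000

Answer: 2.0000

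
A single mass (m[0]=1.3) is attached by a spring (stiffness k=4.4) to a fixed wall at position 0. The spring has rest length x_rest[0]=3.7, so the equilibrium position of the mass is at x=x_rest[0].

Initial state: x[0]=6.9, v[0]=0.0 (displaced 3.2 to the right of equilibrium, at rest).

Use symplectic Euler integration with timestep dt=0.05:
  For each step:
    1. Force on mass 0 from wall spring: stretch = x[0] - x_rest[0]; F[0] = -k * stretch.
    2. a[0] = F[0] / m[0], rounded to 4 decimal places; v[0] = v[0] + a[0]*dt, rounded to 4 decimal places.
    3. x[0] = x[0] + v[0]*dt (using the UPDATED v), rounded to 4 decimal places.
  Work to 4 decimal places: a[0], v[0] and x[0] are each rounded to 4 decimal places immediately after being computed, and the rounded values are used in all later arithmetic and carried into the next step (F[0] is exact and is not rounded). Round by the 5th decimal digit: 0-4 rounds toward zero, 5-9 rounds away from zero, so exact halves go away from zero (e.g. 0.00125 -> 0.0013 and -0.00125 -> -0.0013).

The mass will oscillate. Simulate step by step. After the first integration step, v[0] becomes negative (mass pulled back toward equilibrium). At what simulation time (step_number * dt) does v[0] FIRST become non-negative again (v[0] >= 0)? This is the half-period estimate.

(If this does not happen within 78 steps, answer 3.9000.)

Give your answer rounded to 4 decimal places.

Step 0: x=[6.9000] v=[0.0000]
Step 1: x=[6.8729] v=[-0.5415]
Step 2: x=[6.8190] v=[-1.0785]
Step 3: x=[6.7387] v=[-1.6063]
Step 4: x=[6.6327] v=[-2.1205]
Step 5: x=[6.5019] v=[-2.6168]
Step 6: x=[6.3474] v=[-3.0910]
Step 7: x=[6.1705] v=[-3.5390]
Step 8: x=[5.9726] v=[-3.9571]
Step 9: x=[5.7555] v=[-4.3417]
Step 10: x=[5.5210] v=[-4.6896]
Step 11: x=[5.2711] v=[-4.9978]
Step 12: x=[5.0079] v=[-5.2637]
Step 13: x=[4.7337] v=[-5.4850]
Step 14: x=[4.4507] v=[-5.6599]
Step 15: x=[4.1614] v=[-5.7869]
Step 16: x=[3.8682] v=[-5.8650]
Step 17: x=[3.5735] v=[-5.8935]
Step 18: x=[3.2799] v=[-5.8721]
Step 19: x=[2.9899] v=[-5.8010]
Step 20: x=[2.7059] v=[-5.6808]
Step 21: x=[2.4303] v=[-5.5126]
Step 22: x=[2.1654] v=[-5.2977]
Step 23: x=[1.9135] v=[-5.0380]
Step 24: x=[1.6767] v=[-4.7357]
Step 25: x=[1.4570] v=[-4.3933]
Step 26: x=[1.2563] v=[-4.0137]
Step 27: x=[1.0763] v=[-3.6002]
Step 28: x=[0.9185] v=[-3.1562]
Step 29: x=[0.7842] v=[-2.6855]
Step 30: x=[0.6746] v=[-2.1921]
Step 31: x=[0.5906] v=[-1.6801]
Step 32: x=[0.5329] v=[-1.1539]
Step 33: x=[0.5020] v=[-0.6179]
Step 34: x=[0.4982] v=[-0.0767]
Step 35: x=[0.5215] v=[0.4651]
First v>=0 after going negative at step 35, time=1.7500

Answer: 1.7500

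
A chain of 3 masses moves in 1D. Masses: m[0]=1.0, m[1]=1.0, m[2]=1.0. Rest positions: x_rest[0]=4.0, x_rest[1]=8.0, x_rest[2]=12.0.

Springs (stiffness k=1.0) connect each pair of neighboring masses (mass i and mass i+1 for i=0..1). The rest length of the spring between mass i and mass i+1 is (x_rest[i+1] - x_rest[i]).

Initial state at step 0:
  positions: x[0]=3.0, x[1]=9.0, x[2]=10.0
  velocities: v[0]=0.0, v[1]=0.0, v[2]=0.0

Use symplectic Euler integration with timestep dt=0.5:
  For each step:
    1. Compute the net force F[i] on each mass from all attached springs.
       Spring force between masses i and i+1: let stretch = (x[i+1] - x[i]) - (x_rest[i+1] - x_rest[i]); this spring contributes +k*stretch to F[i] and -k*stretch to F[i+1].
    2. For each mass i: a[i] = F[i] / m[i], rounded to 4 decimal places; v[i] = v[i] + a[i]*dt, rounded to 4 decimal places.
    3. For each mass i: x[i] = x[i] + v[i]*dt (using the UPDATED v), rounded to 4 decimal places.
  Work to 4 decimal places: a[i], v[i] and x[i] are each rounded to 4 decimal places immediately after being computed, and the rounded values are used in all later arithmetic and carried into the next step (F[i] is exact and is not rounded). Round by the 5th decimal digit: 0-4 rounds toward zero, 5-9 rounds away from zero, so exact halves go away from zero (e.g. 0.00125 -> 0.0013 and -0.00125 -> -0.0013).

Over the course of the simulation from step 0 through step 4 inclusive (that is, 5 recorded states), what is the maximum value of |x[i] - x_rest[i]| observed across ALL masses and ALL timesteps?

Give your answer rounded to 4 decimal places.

Step 0: x=[3.0000 9.0000 10.0000] v=[0.0000 0.0000 0.0000]
Step 1: x=[3.5000 7.7500 10.7500] v=[1.0000 -2.5000 1.5000]
Step 2: x=[4.0625 6.1875 11.7500] v=[1.1250 -3.1250 2.0000]
Step 3: x=[4.1563 5.4844 12.3594] v=[0.1875 -1.4063 1.2188]
Step 4: x=[3.5821 6.1680 12.2501] v=[-1.1485 1.3672 -0.2187]
Max displacement = 2.5156

Answer: 2.5156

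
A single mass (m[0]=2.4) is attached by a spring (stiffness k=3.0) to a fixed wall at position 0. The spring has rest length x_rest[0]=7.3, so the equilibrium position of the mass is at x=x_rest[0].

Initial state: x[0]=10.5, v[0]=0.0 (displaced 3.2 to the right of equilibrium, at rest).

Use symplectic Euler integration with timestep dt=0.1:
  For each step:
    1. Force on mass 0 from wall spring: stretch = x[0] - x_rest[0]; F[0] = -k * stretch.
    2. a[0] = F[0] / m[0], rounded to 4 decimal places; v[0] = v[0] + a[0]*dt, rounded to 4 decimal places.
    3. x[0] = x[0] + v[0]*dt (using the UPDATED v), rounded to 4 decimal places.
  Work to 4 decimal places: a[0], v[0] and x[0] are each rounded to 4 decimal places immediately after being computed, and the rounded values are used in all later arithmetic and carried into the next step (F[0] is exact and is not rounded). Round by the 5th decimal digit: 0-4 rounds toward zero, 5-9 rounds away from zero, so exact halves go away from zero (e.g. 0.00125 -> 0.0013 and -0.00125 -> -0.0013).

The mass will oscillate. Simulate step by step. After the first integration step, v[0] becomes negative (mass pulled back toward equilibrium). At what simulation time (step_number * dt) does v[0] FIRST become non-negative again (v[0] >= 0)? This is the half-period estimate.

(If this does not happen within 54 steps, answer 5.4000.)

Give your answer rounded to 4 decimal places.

Answer: 2.9000

Derivation:
Step 0: x=[10.5000] v=[0.0000]
Step 1: x=[10.4600] v=[-0.4000]
Step 2: x=[10.3805] v=[-0.7950]
Step 3: x=[10.2625] v=[-1.1801]
Step 4: x=[10.1075] v=[-1.5504]
Step 5: x=[9.9174] v=[-1.9013]
Step 6: x=[9.6946] v=[-2.2285]
Step 7: x=[9.4418] v=[-2.5278]
Step 8: x=[9.1623] v=[-2.7955]
Step 9: x=[8.8595] v=[-3.0283]
Step 10: x=[8.5372] v=[-3.2232]
Step 11: x=[8.1994] v=[-3.3779]
Step 12: x=[7.8504] v=[-3.4903]
Step 13: x=[7.4945] v=[-3.5591]
Step 14: x=[7.1362] v=[-3.5834]
Step 15: x=[6.7799] v=[-3.5629]
Step 16: x=[6.4301] v=[-3.4979]
Step 17: x=[6.0912] v=[-3.3892]
Step 18: x=[5.7674] v=[-3.2381]
Step 19: x=[5.4628] v=[-3.0465]
Step 20: x=[5.1811] v=[-2.8169]
Step 21: x=[4.9259] v=[-2.5520]
Step 22: x=[4.7004] v=[-2.2552]
Step 23: x=[4.5074] v=[-1.9303]
Step 24: x=[4.3493] v=[-1.5812]
Step 25: x=[4.2281] v=[-1.2124]
Step 26: x=[4.1453] v=[-0.8284]
Step 27: x=[4.1019] v=[-0.4341]
Step 28: x=[4.0985] v=[-0.0343]
Step 29: x=[4.1351] v=[0.3659]
First v>=0 after going negative at step 29, time=2.9000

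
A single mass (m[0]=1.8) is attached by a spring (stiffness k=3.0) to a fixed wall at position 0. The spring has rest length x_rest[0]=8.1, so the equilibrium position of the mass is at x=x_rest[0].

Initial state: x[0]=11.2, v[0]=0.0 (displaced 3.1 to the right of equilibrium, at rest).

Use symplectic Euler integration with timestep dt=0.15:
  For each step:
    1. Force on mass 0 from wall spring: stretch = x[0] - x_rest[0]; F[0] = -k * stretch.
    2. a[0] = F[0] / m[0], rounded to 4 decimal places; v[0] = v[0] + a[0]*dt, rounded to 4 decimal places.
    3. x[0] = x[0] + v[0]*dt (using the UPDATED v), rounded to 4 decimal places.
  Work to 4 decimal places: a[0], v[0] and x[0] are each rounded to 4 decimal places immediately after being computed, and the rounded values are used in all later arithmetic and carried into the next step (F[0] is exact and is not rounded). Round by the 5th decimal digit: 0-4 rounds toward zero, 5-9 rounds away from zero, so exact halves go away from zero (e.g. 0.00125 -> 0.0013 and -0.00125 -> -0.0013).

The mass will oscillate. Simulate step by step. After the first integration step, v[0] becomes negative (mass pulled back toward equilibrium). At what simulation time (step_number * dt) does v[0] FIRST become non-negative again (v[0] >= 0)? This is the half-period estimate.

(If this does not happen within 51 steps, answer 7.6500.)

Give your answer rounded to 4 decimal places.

Answer: 2.5500

Derivation:
Step 0: x=[11.2000] v=[0.0000]
Step 1: x=[11.0838] v=[-0.7750]
Step 2: x=[10.8557] v=[-1.5210]
Step 3: x=[10.5242] v=[-2.2099]
Step 4: x=[10.1018] v=[-2.8159]
Step 5: x=[9.6044] v=[-3.3163]
Step 6: x=[9.0505] v=[-3.6924]
Step 7: x=[8.4610] v=[-3.9300]
Step 8: x=[7.8580] v=[-4.0203]
Step 9: x=[7.2640] v=[-3.9598]
Step 10: x=[6.7014] v=[-3.7508]
Step 11: x=[6.1912] v=[-3.4012]
Step 12: x=[5.7526] v=[-2.9240]
Step 13: x=[5.4020] v=[-2.3372]
Step 14: x=[5.1526] v=[-1.6627]
Step 15: x=[5.0137] v=[-0.9259]
Step 16: x=[4.9906] v=[-0.1543]
Step 17: x=[5.0841] v=[0.6230]
First v>=0 after going negative at step 17, time=2.5500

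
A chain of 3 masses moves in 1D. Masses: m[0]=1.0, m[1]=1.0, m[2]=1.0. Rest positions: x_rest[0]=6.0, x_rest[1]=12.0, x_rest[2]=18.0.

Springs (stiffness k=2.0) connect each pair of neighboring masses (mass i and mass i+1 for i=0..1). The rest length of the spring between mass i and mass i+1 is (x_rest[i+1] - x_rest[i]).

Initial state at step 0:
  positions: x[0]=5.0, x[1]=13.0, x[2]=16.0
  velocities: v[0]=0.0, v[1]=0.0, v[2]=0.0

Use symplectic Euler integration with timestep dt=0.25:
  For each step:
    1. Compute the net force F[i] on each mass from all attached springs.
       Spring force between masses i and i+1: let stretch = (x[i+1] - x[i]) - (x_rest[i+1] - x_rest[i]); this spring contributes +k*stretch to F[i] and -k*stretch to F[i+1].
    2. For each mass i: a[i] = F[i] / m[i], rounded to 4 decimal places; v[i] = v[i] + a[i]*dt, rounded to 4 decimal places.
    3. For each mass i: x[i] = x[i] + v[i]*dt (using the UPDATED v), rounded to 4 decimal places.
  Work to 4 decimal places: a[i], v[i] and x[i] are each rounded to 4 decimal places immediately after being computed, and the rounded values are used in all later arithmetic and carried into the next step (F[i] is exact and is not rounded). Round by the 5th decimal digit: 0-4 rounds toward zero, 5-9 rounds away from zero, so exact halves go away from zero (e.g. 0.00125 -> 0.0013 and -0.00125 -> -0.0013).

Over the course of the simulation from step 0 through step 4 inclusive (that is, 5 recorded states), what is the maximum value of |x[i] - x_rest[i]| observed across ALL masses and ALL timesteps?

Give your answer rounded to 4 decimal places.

Answer: 2.3166

Derivation:
Step 0: x=[5.0000 13.0000 16.0000] v=[0.0000 0.0000 0.0000]
Step 1: x=[5.2500 12.3750 16.3750] v=[1.0000 -2.5000 1.5000]
Step 2: x=[5.6406 11.3594 17.0000] v=[1.5625 -4.0625 2.5000]
Step 3: x=[5.9961 10.3340 17.6699] v=[1.4219 -4.1016 2.6797]
Step 4: x=[6.1438 9.6834 18.1729] v=[0.5909 -2.6026 2.0118]
Max displacement = 2.3166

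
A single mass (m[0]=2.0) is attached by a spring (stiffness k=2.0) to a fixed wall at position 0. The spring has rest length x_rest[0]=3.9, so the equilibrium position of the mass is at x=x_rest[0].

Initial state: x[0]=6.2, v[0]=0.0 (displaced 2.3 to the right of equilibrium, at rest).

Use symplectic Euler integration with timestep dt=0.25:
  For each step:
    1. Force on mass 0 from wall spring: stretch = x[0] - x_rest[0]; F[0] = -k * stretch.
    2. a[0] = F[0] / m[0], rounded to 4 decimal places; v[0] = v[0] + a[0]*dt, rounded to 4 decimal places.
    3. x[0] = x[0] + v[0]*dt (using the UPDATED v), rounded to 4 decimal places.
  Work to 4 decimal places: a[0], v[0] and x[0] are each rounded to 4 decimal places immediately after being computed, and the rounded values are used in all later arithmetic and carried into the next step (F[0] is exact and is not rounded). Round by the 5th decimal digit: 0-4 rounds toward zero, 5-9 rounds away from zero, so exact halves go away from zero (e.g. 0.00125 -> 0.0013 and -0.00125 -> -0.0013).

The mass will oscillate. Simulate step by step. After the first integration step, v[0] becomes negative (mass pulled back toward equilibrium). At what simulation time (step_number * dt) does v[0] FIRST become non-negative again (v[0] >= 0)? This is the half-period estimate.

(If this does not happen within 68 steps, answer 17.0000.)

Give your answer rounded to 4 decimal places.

Step 0: x=[6.2000] v=[0.0000]
Step 1: x=[6.0563] v=[-0.5750]
Step 2: x=[5.7778] v=[-1.1141]
Step 3: x=[5.3819] v=[-1.5836]
Step 4: x=[4.8934] v=[-1.9541]
Step 5: x=[4.3428] v=[-2.2025]
Step 6: x=[3.7645] v=[-2.3132]
Step 7: x=[3.1947] v=[-2.2793]
Step 8: x=[2.6690] v=[-2.1030]
Step 9: x=[2.2202] v=[-1.7953]
Step 10: x=[1.8764] v=[-1.3754]
Step 11: x=[1.6590] v=[-0.8695]
Step 12: x=[1.5817] v=[-0.3093]
Step 13: x=[1.6493] v=[0.2703]
First v>=0 after going negative at step 13, time=3.2500

Answer: 3.2500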